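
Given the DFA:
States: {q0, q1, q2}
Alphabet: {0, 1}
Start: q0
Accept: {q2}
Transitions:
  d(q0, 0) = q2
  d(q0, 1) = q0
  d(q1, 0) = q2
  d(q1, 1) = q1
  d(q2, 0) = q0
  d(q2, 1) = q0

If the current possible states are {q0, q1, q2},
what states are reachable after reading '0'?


Apply transition on '0' from each current state:
  d(q0, 0) = q2
  d(q1, 0) = q2
  d(q2, 0) = q0

{q0, q2}


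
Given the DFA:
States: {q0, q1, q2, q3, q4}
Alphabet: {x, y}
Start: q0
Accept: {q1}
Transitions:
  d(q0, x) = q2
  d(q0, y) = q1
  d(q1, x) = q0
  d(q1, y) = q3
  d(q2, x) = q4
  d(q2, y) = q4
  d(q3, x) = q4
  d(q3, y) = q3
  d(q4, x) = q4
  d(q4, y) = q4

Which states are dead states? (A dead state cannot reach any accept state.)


Forward reachability from each state:
  q0 -> reaches accept state q1 (live)
  q1 -> reaches accept state q1 (live)
  q2 -> reaches {q2, q4}, no accept state (dead)
  q3 -> reaches {q3, q4}, no accept state (dead)
  q4 -> reaches {q4}, no accept state (dead)

{q2, q3, q4}


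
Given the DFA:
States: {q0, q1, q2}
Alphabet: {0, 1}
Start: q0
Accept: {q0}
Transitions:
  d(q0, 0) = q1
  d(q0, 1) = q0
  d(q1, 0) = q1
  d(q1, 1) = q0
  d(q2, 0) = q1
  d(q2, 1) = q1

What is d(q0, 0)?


Looking up transition d(q0, 0)

q1


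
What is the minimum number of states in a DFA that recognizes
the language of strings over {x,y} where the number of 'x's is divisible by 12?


States track (count of 'x') mod 12.
Need 12 states: one per remainder 0..11; accept = remainder 0.

12


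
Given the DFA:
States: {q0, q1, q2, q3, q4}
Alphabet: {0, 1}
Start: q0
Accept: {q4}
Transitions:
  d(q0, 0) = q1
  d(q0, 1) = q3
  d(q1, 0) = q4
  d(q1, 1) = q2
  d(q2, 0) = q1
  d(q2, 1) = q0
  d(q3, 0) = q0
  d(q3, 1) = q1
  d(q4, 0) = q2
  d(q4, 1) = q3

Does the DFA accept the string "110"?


Trace: q0 -> q3 -> q1 -> q4
Final state: q4
Accept states: {q4}

Yes, accepted (final state q4 is an accept state)


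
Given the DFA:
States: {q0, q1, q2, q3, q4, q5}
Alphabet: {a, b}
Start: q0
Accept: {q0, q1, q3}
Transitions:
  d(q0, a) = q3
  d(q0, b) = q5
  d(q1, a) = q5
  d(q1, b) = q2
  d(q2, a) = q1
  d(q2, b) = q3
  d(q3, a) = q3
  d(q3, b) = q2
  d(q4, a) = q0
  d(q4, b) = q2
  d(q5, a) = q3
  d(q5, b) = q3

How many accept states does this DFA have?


Accept states listed: {q0, q1, q3}
Counting: q0(1) q1(2) q3(3)

3


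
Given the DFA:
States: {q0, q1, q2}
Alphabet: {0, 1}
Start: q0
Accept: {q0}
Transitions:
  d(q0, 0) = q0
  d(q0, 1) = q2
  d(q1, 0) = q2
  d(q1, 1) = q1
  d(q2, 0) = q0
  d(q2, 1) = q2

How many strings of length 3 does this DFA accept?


Enumerating all length-3 strings:
  "000" -> q0 [accept]
  "001" -> q2 [reject]
  "010" -> q0 [accept]
  "011" -> q2 [reject]
  "100" -> q0 [accept]
  "101" -> q2 [reject]
  "110" -> q0 [accept]
  "111" -> q2 [reject]

4 out of 8


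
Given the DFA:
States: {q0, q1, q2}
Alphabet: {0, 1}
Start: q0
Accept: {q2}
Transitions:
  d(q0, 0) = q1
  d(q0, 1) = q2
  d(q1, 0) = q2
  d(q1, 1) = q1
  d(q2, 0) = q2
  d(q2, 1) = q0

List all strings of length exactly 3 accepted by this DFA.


All strings of length 3: 8 total
Accepted: 4

"000", "010", "100", "111"


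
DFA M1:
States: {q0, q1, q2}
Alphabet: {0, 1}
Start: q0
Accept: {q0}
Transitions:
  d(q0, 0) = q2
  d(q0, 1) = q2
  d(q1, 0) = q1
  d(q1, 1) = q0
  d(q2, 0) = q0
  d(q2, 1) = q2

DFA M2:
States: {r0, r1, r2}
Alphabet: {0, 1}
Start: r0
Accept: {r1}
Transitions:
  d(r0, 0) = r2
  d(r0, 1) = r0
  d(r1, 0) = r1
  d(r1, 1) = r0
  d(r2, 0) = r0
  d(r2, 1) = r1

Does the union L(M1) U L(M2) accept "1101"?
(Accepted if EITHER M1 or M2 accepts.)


M1: final=q2 accepted=False
M2: final=r1 accepted=True

Yes, union accepts


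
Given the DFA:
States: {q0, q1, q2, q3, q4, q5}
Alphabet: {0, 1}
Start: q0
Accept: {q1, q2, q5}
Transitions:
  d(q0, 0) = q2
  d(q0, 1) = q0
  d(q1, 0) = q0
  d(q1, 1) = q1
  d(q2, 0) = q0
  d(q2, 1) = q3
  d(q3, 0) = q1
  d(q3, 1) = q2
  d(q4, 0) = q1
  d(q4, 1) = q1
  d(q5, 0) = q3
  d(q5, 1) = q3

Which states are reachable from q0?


BFS from q0:
  layer 0: {q0}
  layer 1: {q2}
  layer 2: {q3}
  layer 3: {q1}

{q0, q1, q2, q3}


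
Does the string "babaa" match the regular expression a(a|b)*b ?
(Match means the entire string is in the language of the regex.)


|string| = 5; first = 'b'; last = 'a'

No, "babaa" does not match a(a|b)*b


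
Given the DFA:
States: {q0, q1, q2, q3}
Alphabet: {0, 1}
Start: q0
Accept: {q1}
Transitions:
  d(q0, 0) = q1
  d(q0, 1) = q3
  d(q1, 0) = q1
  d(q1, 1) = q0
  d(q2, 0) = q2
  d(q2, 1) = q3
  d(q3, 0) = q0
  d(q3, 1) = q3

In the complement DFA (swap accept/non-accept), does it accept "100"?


Trace: q0 -> q3 -> q0 -> q1
Final: q1
Original accept: {q1}
Complement: q1 is in original accept

No, complement rejects (original accepts)


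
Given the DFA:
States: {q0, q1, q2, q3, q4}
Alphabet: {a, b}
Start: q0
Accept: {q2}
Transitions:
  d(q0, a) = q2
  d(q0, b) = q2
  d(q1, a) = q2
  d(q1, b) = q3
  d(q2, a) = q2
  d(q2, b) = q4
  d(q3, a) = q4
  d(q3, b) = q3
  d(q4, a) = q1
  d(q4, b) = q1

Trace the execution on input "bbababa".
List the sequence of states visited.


Input: bbababa
d(q0, b) = q2
d(q2, b) = q4
d(q4, a) = q1
d(q1, b) = q3
d(q3, a) = q4
d(q4, b) = q1
d(q1, a) = q2


q0 -> q2 -> q4 -> q1 -> q3 -> q4 -> q1 -> q2


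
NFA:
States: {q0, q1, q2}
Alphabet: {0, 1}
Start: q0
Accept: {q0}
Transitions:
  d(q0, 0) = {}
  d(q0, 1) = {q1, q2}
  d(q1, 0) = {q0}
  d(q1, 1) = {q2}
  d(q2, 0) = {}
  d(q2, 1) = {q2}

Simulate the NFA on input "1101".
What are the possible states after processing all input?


Start: {q0}
  --1--> {q1, q2}
  --1--> {q2}
  --0--> {}
  --1--> {}

{} (empty set, no valid transitions)


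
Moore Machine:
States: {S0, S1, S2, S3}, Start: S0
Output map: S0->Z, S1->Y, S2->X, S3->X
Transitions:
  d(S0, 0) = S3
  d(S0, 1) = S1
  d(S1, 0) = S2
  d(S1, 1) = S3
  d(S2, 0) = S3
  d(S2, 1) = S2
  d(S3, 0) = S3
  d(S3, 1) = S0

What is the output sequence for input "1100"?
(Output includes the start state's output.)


Start: S0 (output Z)
  --1--> S1 (output Y)
  --1--> S3 (output X)
  --0--> S3 (output X)
  --0--> S3 (output X)

"ZYXXX"


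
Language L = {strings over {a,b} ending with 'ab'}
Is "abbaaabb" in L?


last two symbols = 'bb'

No, "abbaaabb" is not in L


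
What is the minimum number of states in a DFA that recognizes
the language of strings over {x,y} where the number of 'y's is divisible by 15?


States track (count of 'y') mod 15.
Need 15 states: one per remainder 0..14; accept = remainder 0.

15


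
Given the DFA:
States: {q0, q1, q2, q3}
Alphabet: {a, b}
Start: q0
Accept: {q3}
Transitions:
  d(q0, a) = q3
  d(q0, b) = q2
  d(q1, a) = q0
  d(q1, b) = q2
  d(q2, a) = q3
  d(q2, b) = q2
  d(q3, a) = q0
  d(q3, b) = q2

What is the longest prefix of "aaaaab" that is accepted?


Run the DFA, marking each prefix where the state is accepting:
  "" -> q0 [reject]
  "a" -> q3 [accept]
  "aa" -> q0 [reject]
  "aaa" -> q3 [accept]
  "aaaa" -> q0 [reject]
  "aaaaa" -> q3 [accept]
  "aaaaab" -> q2 [reject]

"aaaaa"


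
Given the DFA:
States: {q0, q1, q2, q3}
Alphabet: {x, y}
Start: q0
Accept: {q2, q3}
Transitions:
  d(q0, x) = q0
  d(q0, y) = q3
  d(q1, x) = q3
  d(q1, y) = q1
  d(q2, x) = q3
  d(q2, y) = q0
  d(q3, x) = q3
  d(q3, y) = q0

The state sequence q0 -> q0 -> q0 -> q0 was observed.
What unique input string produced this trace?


Trace back each transition to find the symbol:
  q0 --[x]--> q0
  q0 --[x]--> q0
  q0 --[x]--> q0

"xxx"


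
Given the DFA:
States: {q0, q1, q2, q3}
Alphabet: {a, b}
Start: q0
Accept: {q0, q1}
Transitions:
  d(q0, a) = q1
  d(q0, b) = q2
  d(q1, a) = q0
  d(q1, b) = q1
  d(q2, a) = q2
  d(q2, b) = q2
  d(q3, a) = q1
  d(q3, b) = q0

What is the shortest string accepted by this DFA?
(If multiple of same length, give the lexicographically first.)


BFS by string length (lex-first path to each state shown):
  len 0: q0<-""
Found accept state at length 0.

"" (empty string)


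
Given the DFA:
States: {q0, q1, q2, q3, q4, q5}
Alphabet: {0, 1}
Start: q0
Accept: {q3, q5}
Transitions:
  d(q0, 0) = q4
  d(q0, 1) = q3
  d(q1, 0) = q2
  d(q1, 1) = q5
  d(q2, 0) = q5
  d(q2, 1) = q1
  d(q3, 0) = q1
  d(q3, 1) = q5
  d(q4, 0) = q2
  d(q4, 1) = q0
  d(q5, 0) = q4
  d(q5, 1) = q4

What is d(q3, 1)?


Looking up transition d(q3, 1)

q5


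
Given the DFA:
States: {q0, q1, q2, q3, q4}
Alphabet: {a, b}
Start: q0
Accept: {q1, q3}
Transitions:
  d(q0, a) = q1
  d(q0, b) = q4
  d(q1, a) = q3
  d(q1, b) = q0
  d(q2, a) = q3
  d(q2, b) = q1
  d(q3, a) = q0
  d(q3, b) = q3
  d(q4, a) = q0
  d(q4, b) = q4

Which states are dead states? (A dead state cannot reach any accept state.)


Forward reachability from each state:
  q0 -> reaches accept state q1 (live)
  q1 -> reaches accept state q1 (live)
  q2 -> reaches accept state q1 (live)
  q3 -> reaches accept state q1 (live)
  q4 -> reaches accept state q1 (live)

None (all states can reach an accept state)


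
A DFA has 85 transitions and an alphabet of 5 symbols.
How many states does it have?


Each state has exactly one transition per symbol.
states = transitions / |alphabet| = 85 / 5 = 17

17


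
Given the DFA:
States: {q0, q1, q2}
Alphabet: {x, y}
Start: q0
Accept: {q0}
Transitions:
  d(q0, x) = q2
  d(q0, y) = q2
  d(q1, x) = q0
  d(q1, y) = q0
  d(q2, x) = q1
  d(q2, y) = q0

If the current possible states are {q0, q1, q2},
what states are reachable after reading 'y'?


Apply transition on 'y' from each current state:
  d(q0, y) = q2
  d(q1, y) = q0
  d(q2, y) = q0

{q0, q2}


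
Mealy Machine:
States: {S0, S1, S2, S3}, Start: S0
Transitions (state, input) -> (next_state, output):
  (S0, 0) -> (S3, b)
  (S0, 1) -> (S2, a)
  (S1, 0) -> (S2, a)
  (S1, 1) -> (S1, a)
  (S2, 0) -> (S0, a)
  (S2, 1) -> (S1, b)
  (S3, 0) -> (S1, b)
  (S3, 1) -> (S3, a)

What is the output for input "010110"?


Step-by-step:
  (S0, 0) -> (S3, b)
  (S3, 1) -> (S3, a)
  (S3, 0) -> (S1, b)
  (S1, 1) -> (S1, a)
  (S1, 1) -> (S1, a)
  (S1, 0) -> (S2, a)

"babaaa"


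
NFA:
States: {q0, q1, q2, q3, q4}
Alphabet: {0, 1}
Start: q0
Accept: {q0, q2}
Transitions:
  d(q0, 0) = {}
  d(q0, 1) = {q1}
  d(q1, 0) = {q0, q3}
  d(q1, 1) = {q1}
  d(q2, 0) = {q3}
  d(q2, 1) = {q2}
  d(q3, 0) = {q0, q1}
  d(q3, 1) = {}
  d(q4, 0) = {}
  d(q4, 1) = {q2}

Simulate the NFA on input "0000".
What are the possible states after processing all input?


Start: {q0}
  --0--> {}
  --0--> {}
  --0--> {}
  --0--> {}

{} (empty set, no valid transitions)


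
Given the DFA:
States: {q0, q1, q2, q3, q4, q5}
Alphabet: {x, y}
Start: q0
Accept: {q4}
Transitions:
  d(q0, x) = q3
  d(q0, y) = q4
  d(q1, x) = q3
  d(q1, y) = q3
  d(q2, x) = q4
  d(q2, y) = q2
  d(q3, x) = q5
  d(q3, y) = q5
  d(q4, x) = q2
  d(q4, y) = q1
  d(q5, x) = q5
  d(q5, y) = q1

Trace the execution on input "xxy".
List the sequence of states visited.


Input: xxy
d(q0, x) = q3
d(q3, x) = q5
d(q5, y) = q1


q0 -> q3 -> q5 -> q1


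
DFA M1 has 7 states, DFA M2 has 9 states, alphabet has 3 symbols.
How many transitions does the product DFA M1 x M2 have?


Product DFA has 7 * 9 = 63 states.
Each has 3 transitions: 63 * 3 = 189

189


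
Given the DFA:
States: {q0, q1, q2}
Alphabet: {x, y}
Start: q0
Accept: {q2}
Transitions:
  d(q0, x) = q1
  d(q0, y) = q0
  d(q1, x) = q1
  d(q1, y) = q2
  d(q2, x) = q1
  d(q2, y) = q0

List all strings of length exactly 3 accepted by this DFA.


All strings of length 3: 8 total
Accepted: 2

"xxy", "yxy"


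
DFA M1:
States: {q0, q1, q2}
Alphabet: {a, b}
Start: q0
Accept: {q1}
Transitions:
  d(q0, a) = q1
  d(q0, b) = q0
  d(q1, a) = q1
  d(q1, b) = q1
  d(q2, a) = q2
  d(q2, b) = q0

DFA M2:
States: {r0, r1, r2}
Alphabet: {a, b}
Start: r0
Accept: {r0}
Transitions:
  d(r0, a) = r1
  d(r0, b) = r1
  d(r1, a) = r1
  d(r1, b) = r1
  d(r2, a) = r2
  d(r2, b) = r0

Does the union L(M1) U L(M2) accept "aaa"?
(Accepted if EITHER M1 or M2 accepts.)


M1: final=q1 accepted=True
M2: final=r1 accepted=False

Yes, union accepts


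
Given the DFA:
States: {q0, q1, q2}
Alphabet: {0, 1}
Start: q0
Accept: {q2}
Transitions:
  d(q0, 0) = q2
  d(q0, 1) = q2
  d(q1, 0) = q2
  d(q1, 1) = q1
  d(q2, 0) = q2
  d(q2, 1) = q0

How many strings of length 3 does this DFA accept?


Enumerating all length-3 strings:
  "000" -> q2 [accept]
  "001" -> q0 [reject]
  "010" -> q2 [accept]
  "011" -> q2 [accept]
  "100" -> q2 [accept]
  "101" -> q0 [reject]
  "110" -> q2 [accept]
  "111" -> q2 [accept]

6 out of 8


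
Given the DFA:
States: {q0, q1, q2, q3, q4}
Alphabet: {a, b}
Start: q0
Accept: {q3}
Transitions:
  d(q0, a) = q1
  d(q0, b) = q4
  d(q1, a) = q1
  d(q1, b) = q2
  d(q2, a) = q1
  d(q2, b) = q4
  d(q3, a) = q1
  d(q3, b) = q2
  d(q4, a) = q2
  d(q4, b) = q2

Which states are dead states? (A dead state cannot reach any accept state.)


Forward reachability from each state:
  q0 -> reaches {q0, q1, q2, q4}, no accept state (dead)
  q1 -> reaches {q1, q2, q4}, no accept state (dead)
  q2 -> reaches {q1, q2, q4}, no accept state (dead)
  q3 -> reaches accept state q3 (live)
  q4 -> reaches {q1, q2, q4}, no accept state (dead)

{q0, q1, q2, q4}


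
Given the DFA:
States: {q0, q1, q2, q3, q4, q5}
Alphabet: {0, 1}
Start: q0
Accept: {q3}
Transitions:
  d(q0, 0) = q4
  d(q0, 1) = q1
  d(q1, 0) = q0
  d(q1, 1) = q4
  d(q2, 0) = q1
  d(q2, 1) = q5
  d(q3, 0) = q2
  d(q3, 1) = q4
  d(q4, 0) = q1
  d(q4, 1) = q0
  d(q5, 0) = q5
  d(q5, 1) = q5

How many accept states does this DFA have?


Accept states listed: {q3}
Counting: q3(1)

1


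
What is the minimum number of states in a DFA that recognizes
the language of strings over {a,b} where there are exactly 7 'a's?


States: count = 0, 1, ..., 7 (that's 8 states), plus a dead state for count > 7.
Total: 8 + 1 = 9. Accept = count-7 state.

9


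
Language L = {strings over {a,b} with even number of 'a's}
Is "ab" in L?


count('a') = 1; 1 mod 2 = 1

No, "ab" is not in L


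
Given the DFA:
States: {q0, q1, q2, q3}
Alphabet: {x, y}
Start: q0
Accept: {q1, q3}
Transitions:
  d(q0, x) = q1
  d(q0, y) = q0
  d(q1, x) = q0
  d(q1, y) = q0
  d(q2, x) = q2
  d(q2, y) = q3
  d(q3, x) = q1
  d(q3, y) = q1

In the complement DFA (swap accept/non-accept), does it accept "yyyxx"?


Trace: q0 -> q0 -> q0 -> q0 -> q1 -> q0
Final: q0
Original accept: {q1, q3}
Complement: q0 is not in original accept

Yes, complement accepts (original rejects)


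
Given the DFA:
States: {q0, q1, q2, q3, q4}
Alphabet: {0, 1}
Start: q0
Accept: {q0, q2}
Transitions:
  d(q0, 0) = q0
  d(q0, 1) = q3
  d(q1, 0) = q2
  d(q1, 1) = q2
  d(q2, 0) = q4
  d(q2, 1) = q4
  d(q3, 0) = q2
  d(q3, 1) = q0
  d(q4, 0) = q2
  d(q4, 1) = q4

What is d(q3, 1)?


Looking up transition d(q3, 1)

q0


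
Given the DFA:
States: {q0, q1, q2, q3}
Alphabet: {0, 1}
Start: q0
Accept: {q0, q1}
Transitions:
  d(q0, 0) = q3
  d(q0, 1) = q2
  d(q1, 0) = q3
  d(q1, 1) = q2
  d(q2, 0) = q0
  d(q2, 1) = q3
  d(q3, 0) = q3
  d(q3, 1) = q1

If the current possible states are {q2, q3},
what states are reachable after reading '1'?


Apply transition on '1' from each current state:
  d(q2, 1) = q3
  d(q3, 1) = q1

{q1, q3}


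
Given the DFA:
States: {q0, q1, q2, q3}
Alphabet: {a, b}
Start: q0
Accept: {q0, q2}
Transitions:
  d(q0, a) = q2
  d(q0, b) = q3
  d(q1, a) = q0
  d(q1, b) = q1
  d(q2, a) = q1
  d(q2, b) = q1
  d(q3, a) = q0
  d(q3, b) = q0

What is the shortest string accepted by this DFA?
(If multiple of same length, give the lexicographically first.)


BFS by string length (lex-first path to each state shown):
  len 0: q0<-""
Found accept state at length 0.

"" (empty string)


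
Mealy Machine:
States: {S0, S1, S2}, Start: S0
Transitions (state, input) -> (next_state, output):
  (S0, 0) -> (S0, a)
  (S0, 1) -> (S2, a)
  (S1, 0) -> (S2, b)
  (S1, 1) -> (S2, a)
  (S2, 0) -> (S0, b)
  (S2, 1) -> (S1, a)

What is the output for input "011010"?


Step-by-step:
  (S0, 0) -> (S0, a)
  (S0, 1) -> (S2, a)
  (S2, 1) -> (S1, a)
  (S1, 0) -> (S2, b)
  (S2, 1) -> (S1, a)
  (S1, 0) -> (S2, b)

"aaabab"


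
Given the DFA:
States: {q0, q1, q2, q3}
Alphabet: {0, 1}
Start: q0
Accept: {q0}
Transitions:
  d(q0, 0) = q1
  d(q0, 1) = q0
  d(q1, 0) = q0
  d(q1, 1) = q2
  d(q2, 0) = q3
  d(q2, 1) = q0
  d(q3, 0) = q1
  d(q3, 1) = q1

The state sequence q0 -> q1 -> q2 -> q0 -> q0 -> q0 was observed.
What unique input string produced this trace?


Trace back each transition to find the symbol:
  q0 --[0]--> q1
  q1 --[1]--> q2
  q2 --[1]--> q0
  q0 --[1]--> q0
  q0 --[1]--> q0

"01111"


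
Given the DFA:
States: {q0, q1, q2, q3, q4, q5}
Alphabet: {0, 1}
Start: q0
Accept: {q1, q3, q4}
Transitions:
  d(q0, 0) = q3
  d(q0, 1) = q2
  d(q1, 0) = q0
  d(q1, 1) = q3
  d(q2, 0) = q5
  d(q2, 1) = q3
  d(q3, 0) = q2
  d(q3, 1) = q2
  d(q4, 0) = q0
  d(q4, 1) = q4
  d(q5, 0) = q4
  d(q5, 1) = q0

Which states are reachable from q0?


BFS from q0:
  layer 0: {q0}
  layer 1: {q2, q3}
  layer 2: {q5}
  layer 3: {q4}

{q0, q2, q3, q4, q5}


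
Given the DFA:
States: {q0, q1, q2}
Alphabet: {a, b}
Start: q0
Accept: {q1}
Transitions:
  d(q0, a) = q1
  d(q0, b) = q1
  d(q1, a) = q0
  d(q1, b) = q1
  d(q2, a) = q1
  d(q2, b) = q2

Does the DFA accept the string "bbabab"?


Trace: q0 -> q1 -> q1 -> q0 -> q1 -> q0 -> q1
Final state: q1
Accept states: {q1}

Yes, accepted (final state q1 is an accept state)


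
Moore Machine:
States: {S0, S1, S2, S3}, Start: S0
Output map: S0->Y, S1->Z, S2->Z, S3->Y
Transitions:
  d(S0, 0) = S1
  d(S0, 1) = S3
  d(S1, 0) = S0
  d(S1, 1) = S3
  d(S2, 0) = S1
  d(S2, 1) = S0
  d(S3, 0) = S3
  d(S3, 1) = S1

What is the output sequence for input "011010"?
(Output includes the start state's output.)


Start: S0 (output Y)
  --0--> S1 (output Z)
  --1--> S3 (output Y)
  --1--> S1 (output Z)
  --0--> S0 (output Y)
  --1--> S3 (output Y)
  --0--> S3 (output Y)

"YZYZYYY"


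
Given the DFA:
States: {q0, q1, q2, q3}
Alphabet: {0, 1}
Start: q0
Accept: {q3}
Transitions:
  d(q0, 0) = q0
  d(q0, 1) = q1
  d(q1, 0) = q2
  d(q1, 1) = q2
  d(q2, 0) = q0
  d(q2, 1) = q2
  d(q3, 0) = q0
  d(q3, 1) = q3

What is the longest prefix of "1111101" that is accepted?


Run the DFA, marking each prefix where the state is accepting:
  "" -> q0 [reject]
  "1" -> q1 [reject]
  "11" -> q2 [reject]
  "111" -> q2 [reject]
  "1111" -> q2 [reject]
  "11111" -> q2 [reject]
  "111110" -> q0 [reject]
  "1111101" -> q1 [reject]

No prefix is accepted


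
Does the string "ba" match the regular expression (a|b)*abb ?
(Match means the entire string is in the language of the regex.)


|string| = 2; first = 'b'; last = 'a'

No, "ba" does not match (a|b)*abb


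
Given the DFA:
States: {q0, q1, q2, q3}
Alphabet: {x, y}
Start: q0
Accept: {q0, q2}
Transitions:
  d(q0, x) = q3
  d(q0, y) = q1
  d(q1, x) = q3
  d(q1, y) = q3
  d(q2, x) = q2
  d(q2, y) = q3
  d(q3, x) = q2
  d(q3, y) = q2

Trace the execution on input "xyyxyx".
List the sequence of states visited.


Input: xyyxyx
d(q0, x) = q3
d(q3, y) = q2
d(q2, y) = q3
d(q3, x) = q2
d(q2, y) = q3
d(q3, x) = q2


q0 -> q3 -> q2 -> q3 -> q2 -> q3 -> q2


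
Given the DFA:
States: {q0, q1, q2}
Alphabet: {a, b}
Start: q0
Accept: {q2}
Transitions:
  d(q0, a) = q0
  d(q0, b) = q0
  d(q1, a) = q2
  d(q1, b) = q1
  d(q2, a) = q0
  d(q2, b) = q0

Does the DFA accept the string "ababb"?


Trace: q0 -> q0 -> q0 -> q0 -> q0 -> q0
Final state: q0
Accept states: {q2}

No, rejected (final state q0 is not an accept state)


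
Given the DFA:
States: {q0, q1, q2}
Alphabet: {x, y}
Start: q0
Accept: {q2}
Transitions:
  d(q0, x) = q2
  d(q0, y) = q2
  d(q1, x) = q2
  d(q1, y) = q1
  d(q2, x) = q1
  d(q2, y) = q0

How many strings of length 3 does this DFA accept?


Enumerating all length-3 strings:
  "xxx" -> q2 [accept]
  "xxy" -> q1 [reject]
  "xyx" -> q2 [accept]
  "xyy" -> q2 [accept]
  "yxx" -> q2 [accept]
  "yxy" -> q1 [reject]
  "yyx" -> q2 [accept]
  "yyy" -> q2 [accept]

6 out of 8


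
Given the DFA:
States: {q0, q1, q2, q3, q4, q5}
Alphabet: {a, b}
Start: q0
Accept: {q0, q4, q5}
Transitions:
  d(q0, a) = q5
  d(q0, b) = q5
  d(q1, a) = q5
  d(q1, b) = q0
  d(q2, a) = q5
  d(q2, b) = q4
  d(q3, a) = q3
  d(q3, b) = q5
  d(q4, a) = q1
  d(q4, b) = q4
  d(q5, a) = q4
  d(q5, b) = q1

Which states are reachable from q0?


BFS from q0:
  layer 0: {q0}
  layer 1: {q5}
  layer 2: {q1, q4}

{q0, q1, q4, q5}


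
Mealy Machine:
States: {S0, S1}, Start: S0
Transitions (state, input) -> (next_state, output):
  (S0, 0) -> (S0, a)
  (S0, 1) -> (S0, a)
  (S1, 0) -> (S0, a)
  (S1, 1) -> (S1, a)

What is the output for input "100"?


Step-by-step:
  (S0, 1) -> (S0, a)
  (S0, 0) -> (S0, a)
  (S0, 0) -> (S0, a)

"aaa"


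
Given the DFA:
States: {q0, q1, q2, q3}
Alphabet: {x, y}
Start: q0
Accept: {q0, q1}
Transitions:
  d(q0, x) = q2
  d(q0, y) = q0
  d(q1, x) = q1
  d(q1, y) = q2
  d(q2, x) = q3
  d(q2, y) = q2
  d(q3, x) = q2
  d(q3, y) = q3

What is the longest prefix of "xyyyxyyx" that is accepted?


Run the DFA, marking each prefix where the state is accepting:
  "" -> q0 [accept]
  "x" -> q2 [reject]
  "xy" -> q2 [reject]
  "xyy" -> q2 [reject]
  "xyyy" -> q2 [reject]
  "xyyyx" -> q3 [reject]
  "xyyyxy" -> q3 [reject]
  "xyyyxyy" -> q3 [reject]
  "xyyyxyyx" -> q2 [reject]

""


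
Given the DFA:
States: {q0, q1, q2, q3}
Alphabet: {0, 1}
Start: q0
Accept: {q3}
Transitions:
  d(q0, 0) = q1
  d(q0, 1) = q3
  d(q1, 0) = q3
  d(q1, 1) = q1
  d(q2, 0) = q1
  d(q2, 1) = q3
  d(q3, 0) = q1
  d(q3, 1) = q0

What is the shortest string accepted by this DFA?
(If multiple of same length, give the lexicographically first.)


BFS by string length (lex-first path to each state shown):
  len 0: q0<-""
  len 1: q1<-"0", q3<-"1"
Found accept state at length 1.

"1"


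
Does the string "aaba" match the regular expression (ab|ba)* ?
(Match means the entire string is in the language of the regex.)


|string| = 4; first = 'a'; last = 'a'

No, "aaba" does not match (ab|ba)*


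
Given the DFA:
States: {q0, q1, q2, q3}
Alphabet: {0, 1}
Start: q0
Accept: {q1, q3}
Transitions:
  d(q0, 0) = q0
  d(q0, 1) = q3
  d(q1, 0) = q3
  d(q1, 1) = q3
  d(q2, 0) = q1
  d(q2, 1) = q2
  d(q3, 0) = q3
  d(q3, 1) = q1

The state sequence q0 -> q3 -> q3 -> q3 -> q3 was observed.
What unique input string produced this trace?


Trace back each transition to find the symbol:
  q0 --[1]--> q3
  q3 --[0]--> q3
  q3 --[0]--> q3
  q3 --[0]--> q3

"1000"


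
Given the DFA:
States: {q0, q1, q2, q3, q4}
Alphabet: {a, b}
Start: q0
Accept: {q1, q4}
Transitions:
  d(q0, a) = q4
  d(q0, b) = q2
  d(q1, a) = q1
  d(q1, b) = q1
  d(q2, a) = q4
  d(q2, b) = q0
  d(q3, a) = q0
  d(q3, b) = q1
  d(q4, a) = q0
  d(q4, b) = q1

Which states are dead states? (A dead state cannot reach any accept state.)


Forward reachability from each state:
  q0 -> reaches accept state q1 (live)
  q1 -> reaches accept state q1 (live)
  q2 -> reaches accept state q1 (live)
  q3 -> reaches accept state q1 (live)
  q4 -> reaches accept state q1 (live)

None (all states can reach an accept state)


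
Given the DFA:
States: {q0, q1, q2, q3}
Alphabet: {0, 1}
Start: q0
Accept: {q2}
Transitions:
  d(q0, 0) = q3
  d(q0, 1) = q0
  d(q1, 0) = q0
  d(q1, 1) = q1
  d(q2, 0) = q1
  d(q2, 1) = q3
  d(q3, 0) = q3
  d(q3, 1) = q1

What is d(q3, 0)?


Looking up transition d(q3, 0)

q3


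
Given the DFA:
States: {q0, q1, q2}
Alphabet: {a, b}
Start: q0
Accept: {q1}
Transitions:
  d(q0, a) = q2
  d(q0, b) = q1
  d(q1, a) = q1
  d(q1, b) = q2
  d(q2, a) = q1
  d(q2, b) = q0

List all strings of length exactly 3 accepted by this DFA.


All strings of length 3: 8 total
Accepted: 4

"aaa", "abb", "baa", "bba"


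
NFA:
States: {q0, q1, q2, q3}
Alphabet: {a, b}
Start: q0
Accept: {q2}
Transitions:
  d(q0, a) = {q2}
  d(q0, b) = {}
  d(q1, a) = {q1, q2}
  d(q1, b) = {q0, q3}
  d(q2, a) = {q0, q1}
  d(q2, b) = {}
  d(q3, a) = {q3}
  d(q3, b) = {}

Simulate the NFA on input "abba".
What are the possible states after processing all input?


Start: {q0}
  --a--> {q2}
  --b--> {}
  --b--> {}
  --a--> {}

{} (empty set, no valid transitions)


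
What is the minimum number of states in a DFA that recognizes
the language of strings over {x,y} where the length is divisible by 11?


States track (length) mod 11.
Need 11 states: one per remainder 0..10; accept = remainder 0.

11


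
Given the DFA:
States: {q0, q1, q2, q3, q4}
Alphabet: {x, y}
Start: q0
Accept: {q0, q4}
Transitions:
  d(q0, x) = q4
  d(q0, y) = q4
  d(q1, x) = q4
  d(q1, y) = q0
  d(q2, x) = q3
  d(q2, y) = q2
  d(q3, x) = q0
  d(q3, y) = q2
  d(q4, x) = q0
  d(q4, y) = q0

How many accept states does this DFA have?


Accept states listed: {q0, q4}
Counting: q0(1) q4(2)

2


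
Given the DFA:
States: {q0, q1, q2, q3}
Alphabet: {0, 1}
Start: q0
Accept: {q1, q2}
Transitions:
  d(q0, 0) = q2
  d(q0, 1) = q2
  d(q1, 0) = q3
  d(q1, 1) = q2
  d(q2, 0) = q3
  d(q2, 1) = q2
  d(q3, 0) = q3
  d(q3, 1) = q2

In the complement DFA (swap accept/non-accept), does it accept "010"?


Trace: q0 -> q2 -> q2 -> q3
Final: q3
Original accept: {q1, q2}
Complement: q3 is not in original accept

Yes, complement accepts (original rejects)


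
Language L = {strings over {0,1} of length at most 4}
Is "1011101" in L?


length = 7

No, "1011101" is not in L


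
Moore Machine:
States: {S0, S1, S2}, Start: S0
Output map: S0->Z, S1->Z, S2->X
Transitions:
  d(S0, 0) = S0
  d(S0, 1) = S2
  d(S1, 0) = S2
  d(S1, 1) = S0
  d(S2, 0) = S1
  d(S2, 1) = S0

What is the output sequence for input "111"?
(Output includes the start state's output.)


Start: S0 (output Z)
  --1--> S2 (output X)
  --1--> S0 (output Z)
  --1--> S2 (output X)

"ZXZX"


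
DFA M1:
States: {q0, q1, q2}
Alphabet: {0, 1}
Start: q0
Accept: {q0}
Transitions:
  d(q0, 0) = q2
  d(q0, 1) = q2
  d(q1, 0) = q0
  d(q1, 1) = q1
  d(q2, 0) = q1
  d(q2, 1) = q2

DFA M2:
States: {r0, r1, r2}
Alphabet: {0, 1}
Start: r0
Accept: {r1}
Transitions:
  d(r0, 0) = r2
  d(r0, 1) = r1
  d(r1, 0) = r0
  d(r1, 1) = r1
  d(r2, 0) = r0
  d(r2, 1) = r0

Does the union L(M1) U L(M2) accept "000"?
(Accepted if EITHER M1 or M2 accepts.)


M1: final=q0 accepted=True
M2: final=r2 accepted=False

Yes, union accepts


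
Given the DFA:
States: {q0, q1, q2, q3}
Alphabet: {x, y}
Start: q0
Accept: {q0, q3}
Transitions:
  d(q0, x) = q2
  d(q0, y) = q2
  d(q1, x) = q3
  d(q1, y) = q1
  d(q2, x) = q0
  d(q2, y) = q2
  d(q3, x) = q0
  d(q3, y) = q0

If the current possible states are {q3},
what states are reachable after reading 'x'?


Apply transition on 'x' from each current state:
  d(q3, x) = q0

{q0}


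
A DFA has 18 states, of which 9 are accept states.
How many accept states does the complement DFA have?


Complement swaps accept and non-accept states.
18 - 9 = 9

9


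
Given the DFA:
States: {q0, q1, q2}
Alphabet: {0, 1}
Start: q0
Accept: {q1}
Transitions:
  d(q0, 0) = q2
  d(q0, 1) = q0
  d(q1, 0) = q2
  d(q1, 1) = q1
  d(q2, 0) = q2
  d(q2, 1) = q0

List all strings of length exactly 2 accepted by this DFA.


All strings of length 2: 4 total
Accepted: 0

None


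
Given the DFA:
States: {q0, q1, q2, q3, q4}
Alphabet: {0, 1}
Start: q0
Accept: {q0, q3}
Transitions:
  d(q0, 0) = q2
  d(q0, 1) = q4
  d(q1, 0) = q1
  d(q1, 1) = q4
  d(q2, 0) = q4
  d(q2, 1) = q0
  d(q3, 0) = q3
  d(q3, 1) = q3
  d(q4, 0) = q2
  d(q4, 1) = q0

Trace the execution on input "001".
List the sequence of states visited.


Input: 001
d(q0, 0) = q2
d(q2, 0) = q4
d(q4, 1) = q0


q0 -> q2 -> q4 -> q0


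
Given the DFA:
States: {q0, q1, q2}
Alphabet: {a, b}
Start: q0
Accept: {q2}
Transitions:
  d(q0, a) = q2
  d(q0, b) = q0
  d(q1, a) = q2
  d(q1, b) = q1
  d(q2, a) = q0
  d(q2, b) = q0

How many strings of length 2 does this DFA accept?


Enumerating all length-2 strings:
  "aa" -> q0 [reject]
  "ab" -> q0 [reject]
  "ba" -> q2 [accept]
  "bb" -> q0 [reject]

1 out of 4


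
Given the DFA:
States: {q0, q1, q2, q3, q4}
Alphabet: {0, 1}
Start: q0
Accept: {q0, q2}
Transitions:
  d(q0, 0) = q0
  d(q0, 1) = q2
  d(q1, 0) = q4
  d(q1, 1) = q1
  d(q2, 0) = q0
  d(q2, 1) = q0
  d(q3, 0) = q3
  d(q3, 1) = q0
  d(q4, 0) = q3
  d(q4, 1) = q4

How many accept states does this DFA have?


Accept states listed: {q0, q2}
Counting: q0(1) q2(2)

2


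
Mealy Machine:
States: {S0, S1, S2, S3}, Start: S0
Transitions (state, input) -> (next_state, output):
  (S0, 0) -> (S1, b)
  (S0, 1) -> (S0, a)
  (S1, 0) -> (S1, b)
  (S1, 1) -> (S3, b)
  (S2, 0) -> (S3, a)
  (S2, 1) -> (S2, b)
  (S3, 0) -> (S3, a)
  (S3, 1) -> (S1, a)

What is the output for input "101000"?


Step-by-step:
  (S0, 1) -> (S0, a)
  (S0, 0) -> (S1, b)
  (S1, 1) -> (S3, b)
  (S3, 0) -> (S3, a)
  (S3, 0) -> (S3, a)
  (S3, 0) -> (S3, a)

"abbaaa"


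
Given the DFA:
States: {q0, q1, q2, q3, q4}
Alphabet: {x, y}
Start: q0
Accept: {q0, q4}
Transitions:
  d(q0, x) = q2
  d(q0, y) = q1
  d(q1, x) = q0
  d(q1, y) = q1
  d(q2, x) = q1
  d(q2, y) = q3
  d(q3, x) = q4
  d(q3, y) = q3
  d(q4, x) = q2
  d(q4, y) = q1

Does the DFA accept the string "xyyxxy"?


Trace: q0 -> q2 -> q3 -> q3 -> q4 -> q2 -> q3
Final state: q3
Accept states: {q0, q4}

No, rejected (final state q3 is not an accept state)


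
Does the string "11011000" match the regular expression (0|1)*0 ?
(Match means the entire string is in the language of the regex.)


|string| = 8; first = '1'; last = '0'

Yes, "11011000" matches (0|1)*0


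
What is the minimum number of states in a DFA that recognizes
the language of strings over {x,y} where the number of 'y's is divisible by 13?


States track (count of 'y') mod 13.
Need 13 states: one per remainder 0..12; accept = remainder 0.

13


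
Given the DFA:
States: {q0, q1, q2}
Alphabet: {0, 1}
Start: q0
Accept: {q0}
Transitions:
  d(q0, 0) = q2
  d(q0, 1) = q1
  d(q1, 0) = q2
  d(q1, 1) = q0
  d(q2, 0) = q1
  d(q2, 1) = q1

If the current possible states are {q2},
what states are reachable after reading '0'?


Apply transition on '0' from each current state:
  d(q2, 0) = q1

{q1}


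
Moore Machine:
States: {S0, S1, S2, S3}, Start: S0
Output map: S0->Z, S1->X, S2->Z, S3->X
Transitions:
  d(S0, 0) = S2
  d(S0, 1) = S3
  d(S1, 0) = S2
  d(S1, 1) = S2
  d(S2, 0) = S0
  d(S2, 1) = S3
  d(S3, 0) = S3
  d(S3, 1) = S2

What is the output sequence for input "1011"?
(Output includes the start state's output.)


Start: S0 (output Z)
  --1--> S3 (output X)
  --0--> S3 (output X)
  --1--> S2 (output Z)
  --1--> S3 (output X)

"ZXXZX"


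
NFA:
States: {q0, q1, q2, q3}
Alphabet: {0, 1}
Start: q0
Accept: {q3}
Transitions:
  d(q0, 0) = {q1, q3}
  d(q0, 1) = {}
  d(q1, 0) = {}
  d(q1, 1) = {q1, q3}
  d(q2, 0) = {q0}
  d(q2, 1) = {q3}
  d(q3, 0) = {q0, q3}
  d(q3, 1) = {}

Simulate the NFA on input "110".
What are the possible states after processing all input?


Start: {q0}
  --1--> {}
  --1--> {}
  --0--> {}

{} (empty set, no valid transitions)


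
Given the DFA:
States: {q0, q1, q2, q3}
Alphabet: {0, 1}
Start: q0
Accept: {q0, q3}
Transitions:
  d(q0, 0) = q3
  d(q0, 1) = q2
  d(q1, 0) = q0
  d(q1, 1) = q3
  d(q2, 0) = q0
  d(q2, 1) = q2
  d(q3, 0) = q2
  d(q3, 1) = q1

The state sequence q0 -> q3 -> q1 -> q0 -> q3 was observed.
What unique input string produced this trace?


Trace back each transition to find the symbol:
  q0 --[0]--> q3
  q3 --[1]--> q1
  q1 --[0]--> q0
  q0 --[0]--> q3

"0100"


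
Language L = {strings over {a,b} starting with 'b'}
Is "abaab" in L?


first symbol = 'a'

No, "abaab" is not in L


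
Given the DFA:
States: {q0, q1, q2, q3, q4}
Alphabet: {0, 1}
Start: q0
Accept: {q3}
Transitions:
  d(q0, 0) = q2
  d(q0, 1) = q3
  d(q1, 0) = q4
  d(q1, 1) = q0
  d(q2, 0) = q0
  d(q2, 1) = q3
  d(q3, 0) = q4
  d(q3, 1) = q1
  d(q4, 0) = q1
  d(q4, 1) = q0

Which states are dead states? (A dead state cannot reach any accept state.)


Forward reachability from each state:
  q0 -> reaches accept state q3 (live)
  q1 -> reaches accept state q3 (live)
  q2 -> reaches accept state q3 (live)
  q3 -> reaches accept state q3 (live)
  q4 -> reaches accept state q3 (live)

None (all states can reach an accept state)


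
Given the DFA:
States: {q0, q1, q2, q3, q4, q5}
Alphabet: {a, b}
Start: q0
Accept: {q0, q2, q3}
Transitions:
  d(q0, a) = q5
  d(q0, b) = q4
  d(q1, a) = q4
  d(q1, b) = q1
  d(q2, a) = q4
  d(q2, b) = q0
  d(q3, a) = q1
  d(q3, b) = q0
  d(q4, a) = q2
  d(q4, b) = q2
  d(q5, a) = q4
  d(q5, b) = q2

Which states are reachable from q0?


BFS from q0:
  layer 0: {q0}
  layer 1: {q4, q5}
  layer 2: {q2}

{q0, q2, q4, q5}


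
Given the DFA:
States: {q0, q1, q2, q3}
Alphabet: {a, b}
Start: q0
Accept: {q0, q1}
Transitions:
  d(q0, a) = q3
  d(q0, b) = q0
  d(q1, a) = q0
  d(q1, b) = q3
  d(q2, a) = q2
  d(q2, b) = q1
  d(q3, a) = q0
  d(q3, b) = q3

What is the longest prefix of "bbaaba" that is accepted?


Run the DFA, marking each prefix where the state is accepting:
  "" -> q0 [accept]
  "b" -> q0 [accept]
  "bb" -> q0 [accept]
  "bba" -> q3 [reject]
  "bbaa" -> q0 [accept]
  "bbaab" -> q0 [accept]
  "bbaaba" -> q3 [reject]

"bbaab"


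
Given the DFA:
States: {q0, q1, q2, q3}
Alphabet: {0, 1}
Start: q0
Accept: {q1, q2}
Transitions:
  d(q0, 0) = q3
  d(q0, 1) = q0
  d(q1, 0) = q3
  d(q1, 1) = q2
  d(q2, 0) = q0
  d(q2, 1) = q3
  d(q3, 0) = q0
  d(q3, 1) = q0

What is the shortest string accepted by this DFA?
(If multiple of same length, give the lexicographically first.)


BFS by string length (lex-first path to each state shown):
  len 0: q0<-""
  len 1: q0<-"1", q3<-"0"
  len 2: q0<-"00", q3<-"10"
  len 3: q0<-"001", q3<-"000"
  len 4: q0<-"0000", q3<-"0010"
  len 5: q0<-"00001", q3<-"00000"
  len 6: q0<-"000000", q3<-"000010"
  len 7: q0<-"0000001", q3<-"0000000"
  len 8: q0<-"00000000", q3<-"00000010"

No string accepted (empty language)


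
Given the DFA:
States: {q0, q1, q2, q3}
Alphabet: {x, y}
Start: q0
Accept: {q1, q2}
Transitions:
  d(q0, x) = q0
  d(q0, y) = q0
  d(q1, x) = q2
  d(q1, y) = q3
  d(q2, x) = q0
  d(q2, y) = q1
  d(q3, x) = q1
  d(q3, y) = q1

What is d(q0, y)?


Looking up transition d(q0, y)

q0


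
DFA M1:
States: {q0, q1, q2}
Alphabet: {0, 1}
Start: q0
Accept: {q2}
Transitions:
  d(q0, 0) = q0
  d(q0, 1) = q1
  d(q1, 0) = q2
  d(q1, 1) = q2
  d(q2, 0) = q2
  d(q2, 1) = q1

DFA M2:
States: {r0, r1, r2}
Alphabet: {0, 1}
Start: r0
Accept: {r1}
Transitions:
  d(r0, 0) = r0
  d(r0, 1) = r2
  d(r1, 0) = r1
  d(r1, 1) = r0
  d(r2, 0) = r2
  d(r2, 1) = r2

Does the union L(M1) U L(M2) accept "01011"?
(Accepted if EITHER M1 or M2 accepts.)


M1: final=q2 accepted=True
M2: final=r2 accepted=False

Yes, union accepts


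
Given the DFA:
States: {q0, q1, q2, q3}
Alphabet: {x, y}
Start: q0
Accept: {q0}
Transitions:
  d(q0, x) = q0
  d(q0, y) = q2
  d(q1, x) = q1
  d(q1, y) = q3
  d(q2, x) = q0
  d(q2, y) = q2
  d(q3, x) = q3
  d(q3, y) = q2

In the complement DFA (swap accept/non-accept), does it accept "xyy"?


Trace: q0 -> q0 -> q2 -> q2
Final: q2
Original accept: {q0}
Complement: q2 is not in original accept

Yes, complement accepts (original rejects)


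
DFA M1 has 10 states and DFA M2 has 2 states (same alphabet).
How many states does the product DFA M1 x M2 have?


Product construction pairs every M1 state with every M2 state.
10 * 2 = 20

20


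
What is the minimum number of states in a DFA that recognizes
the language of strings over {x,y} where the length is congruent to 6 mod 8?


States track (length) mod 8.
Need 8 states: one per remainder 0..7; accept = remainder 6.

8


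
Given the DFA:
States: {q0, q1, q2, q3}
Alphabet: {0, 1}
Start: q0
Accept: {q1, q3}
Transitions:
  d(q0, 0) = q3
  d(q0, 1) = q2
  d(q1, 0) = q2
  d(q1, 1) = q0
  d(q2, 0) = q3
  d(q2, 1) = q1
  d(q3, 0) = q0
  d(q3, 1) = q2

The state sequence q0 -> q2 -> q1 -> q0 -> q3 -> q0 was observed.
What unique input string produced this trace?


Trace back each transition to find the symbol:
  q0 --[1]--> q2
  q2 --[1]--> q1
  q1 --[1]--> q0
  q0 --[0]--> q3
  q3 --[0]--> q0

"11100"


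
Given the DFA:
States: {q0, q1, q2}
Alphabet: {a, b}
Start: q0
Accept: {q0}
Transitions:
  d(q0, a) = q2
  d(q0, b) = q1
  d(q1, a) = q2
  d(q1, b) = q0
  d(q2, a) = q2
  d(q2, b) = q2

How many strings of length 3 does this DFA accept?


Enumerating all length-3 strings:
  "aaa" -> q2 [reject]
  "aab" -> q2 [reject]
  "aba" -> q2 [reject]
  "abb" -> q2 [reject]
  "baa" -> q2 [reject]
  "bab" -> q2 [reject]
  "bba" -> q2 [reject]
  "bbb" -> q1 [reject]

0 out of 8


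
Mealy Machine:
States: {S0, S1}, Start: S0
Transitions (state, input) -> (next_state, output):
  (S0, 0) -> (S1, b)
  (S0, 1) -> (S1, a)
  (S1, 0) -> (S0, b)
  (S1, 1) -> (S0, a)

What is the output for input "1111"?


Step-by-step:
  (S0, 1) -> (S1, a)
  (S1, 1) -> (S0, a)
  (S0, 1) -> (S1, a)
  (S1, 1) -> (S0, a)

"aaaa"


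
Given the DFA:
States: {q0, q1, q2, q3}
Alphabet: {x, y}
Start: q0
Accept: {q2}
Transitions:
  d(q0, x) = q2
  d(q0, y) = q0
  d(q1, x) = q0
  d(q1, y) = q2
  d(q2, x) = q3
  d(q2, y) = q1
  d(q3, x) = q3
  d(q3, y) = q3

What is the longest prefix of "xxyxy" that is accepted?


Run the DFA, marking each prefix where the state is accepting:
  "" -> q0 [reject]
  "x" -> q2 [accept]
  "xx" -> q3 [reject]
  "xxy" -> q3 [reject]
  "xxyx" -> q3 [reject]
  "xxyxy" -> q3 [reject]

"x"


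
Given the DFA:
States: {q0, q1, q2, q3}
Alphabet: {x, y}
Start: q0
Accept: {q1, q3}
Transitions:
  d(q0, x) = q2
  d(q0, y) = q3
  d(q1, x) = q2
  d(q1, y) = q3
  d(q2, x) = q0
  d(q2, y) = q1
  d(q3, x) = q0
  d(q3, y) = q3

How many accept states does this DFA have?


Accept states listed: {q1, q3}
Counting: q1(1) q3(2)

2


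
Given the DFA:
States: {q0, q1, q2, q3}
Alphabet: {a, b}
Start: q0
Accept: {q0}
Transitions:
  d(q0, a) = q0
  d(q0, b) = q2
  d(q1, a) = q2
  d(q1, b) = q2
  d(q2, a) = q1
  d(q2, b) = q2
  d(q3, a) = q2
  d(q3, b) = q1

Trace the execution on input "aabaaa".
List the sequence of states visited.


Input: aabaaa
d(q0, a) = q0
d(q0, a) = q0
d(q0, b) = q2
d(q2, a) = q1
d(q1, a) = q2
d(q2, a) = q1


q0 -> q0 -> q0 -> q2 -> q1 -> q2 -> q1


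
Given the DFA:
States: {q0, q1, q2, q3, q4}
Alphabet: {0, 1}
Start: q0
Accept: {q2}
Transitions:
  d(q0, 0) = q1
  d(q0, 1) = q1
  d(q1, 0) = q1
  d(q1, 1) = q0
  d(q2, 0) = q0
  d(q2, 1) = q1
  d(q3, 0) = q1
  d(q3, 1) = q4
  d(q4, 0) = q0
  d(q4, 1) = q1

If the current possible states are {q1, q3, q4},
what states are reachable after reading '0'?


Apply transition on '0' from each current state:
  d(q1, 0) = q1
  d(q3, 0) = q1
  d(q4, 0) = q0

{q0, q1}


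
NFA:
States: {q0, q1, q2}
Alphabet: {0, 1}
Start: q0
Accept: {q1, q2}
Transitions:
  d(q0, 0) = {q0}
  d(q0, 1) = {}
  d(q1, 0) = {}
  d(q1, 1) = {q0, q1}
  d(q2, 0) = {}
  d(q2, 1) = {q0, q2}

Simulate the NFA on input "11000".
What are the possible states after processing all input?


Start: {q0}
  --1--> {}
  --1--> {}
  --0--> {}
  --0--> {}
  --0--> {}

{} (empty set, no valid transitions)


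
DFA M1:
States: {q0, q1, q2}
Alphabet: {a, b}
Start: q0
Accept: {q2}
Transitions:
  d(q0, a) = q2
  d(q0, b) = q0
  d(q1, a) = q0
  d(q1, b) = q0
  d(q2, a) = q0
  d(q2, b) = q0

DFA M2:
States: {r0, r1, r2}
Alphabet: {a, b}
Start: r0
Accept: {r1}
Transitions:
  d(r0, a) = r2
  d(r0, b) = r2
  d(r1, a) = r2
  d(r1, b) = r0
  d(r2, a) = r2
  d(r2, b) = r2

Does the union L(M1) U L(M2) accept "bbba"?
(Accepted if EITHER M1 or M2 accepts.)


M1: final=q2 accepted=True
M2: final=r2 accepted=False

Yes, union accepts


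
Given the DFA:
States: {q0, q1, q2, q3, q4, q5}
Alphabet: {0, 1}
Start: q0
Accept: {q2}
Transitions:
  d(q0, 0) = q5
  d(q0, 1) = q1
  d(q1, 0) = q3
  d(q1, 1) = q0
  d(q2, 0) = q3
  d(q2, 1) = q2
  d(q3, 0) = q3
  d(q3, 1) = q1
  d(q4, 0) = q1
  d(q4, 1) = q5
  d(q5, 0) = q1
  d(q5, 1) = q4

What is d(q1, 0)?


Looking up transition d(q1, 0)

q3


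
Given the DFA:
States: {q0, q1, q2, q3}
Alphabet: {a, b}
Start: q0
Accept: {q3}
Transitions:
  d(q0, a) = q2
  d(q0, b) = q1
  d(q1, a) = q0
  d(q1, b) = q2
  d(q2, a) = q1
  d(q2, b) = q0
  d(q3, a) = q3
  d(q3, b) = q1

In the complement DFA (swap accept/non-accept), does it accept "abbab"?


Trace: q0 -> q2 -> q0 -> q1 -> q0 -> q1
Final: q1
Original accept: {q3}
Complement: q1 is not in original accept

Yes, complement accepts (original rejects)
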